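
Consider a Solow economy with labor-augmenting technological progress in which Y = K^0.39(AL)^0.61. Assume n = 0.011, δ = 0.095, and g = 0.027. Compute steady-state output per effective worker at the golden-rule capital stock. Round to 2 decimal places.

Break-even investment rate: n + g + δ = 0.011 + 0.027 + 0.095 = 0.133.
Maximizing c = f(k) − (n+g+δ)·k gives f'(k) = n+g+δ, i.e. 0.39·k^(0.39−1) = 0.133, so k_gold = (0.39/0.133)^(1/0.61) ≈ 5.8334.
Output: y_gold = k_gold^0.39 = 5.8334^0.39 ≈ 1.9893.

y_gold ≈ 1.99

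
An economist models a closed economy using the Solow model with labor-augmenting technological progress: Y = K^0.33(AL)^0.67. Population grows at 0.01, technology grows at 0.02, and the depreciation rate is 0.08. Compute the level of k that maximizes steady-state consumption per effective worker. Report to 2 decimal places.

Capital per effective worker breaks even when investment replaces (n + g + δ)·k; here n + g + δ = 0.11.
Maximizing c = f(k) − (n+g+δ)·k gives f'(k) = n+g+δ, i.e. 0.33·k^(0.33−1) = 0.11, so k_gold = (0.33/0.11)^(1/0.67) ≈ 5.1537.

k_gold ≈ 5.15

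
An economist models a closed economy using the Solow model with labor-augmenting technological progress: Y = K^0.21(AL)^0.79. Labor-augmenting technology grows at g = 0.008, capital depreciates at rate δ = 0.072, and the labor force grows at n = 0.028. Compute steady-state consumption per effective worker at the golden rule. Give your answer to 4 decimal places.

The effective depreciation rate is n + g + δ = 0.028 + 0.008 + 0.072 = 0.108.
Setting f'(k) = n+g+δ gives 0.21·k^(0.21−1) = 0.108, hence k_gold = (0.21/0.108)^(1/0.79) ≈ 2.3204.
y_gold = 2.3204^0.21 ≈ 1.1934.
c_gold = y_gold − (n+g+δ)·k_gold = 1.1934 − 0.108·2.3204 ≈ 0.9427.

c_gold ≈ 0.9427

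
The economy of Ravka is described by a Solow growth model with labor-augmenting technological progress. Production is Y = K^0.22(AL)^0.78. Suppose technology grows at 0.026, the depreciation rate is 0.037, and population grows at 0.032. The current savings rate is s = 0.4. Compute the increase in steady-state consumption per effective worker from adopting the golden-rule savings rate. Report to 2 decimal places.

Break-even investment rate: n + g + δ = 0.032 + 0.026 + 0.037 = 0.095.
Current steady state (s = 0.4): k* = (0.4/0.095)^(1/0.78) ≈ 6.3158, y* = 6.3158^0.22 ≈ 1.5000, c* = (1−0.4)·1.5000 ≈ 0.9000.
Maximizing c = f(k) − (n+g+δ)·k gives f'(k) = n+g+δ, i.e. 0.22·k^(0.22−1) = 0.095, so k_gold = (0.22/0.095)^(1/0.78) ≈ 2.9347.
y_gold = 2.9347^0.22 ≈ 1.2673, c_gold = y_gold − 0.095·k_gold ≈ 0.9885.
Gain: Δc = 0.9885 − 0.9000 ≈ 0.0885.

Δc ≈ 0.09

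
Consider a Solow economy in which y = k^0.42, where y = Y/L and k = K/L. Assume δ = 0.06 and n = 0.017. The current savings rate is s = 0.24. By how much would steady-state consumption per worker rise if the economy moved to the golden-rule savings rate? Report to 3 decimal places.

Δc ≈ 0.250

Capital per worker breaks even when investment replaces (n + δ)·k; here n + δ = 0.077.
Current steady state (s = 0.24): k* = (0.24/0.077)^(1/0.58) ≈ 7.0997, y* = 7.0997^0.42 ≈ 2.2778, c* = (1−0.24)·2.2778 ≈ 1.7312.
At the golden rule the marginal product of capital equals n+δ: 0.42·k^(0.42−1) = 0.077. Solving, k_gold = (0.42/0.077)^(1/0.58) ≈ 18.6326.
y_gold = 18.6326^0.42 ≈ 3.4160, c_gold = y_gold − 0.077·k_gold ≈ 1.9813.
Gain: Δc = 1.9813 − 1.7312 ≈ 0.2501.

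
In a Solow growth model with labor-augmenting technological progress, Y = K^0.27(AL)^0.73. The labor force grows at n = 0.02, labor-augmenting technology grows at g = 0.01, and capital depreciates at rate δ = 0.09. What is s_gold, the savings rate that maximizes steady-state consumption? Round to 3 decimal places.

s_gold = 0.270

The effective depreciation rate is n + g + δ = 0.02 + 0.01 + 0.09 = 0.12.
At the golden rule MPK = n+g+δ, and in any Cobb-Douglas steady state s = (n+g+δ)·k/y = MPK·k/y = capital's share 0.27.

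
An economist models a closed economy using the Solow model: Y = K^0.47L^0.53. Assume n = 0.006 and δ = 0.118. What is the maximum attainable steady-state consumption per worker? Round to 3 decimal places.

c_gold ≈ 1.728

n + δ = 0.006 + 0.118 = 0.124.
Golden rule sets MPK = n+δ: 0.47·k^(0.47−1) = 0.124, so k_gold = (0.47/0.124)^(1/0.53) ≈ 12.3550.
y_gold = 12.3550^0.47 ≈ 3.2596.
c_gold = y_gold − (n+δ)·k_gold = 3.2596 − 0.124·12.3550 ≈ 1.7276.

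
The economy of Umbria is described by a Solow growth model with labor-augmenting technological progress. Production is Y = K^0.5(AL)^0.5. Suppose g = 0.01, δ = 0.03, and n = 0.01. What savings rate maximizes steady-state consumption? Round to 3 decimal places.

Capital per effective worker breaks even when investment replaces (n + g + δ)·k; here n + g + δ = 0.05.
At the golden rule MPK = n+g+δ, and in any Cobb-Douglas steady state s = (n+g+δ)·k/y = MPK·k/y = capital's share 0.5.

s_gold = 0.500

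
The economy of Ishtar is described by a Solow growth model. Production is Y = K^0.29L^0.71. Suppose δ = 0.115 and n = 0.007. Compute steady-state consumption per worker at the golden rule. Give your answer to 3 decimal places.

The effective depreciation rate is n + δ = 0.007 + 0.115 = 0.122.
At the golden rule the marginal product of capital equals n+δ: 0.29·k^(0.29−1) = 0.122. Solving, k_gold = (0.29/0.122)^(1/0.71) ≈ 3.3856.
y_gold = 3.3856^0.29 ≈ 1.4243.
c_gold = y_gold − (n+δ)·k_gold = 1.4243 − 0.122·3.3856 ≈ 1.0112.

c_gold ≈ 1.011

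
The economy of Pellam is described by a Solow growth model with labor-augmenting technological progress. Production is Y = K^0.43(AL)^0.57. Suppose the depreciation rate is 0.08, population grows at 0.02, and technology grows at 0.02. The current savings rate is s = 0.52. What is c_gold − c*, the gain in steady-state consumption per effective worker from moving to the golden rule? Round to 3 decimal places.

Δc ≈ 0.042

n + g + δ = 0.02 + 0.02 + 0.08 = 0.12.
Current steady state (s = 0.52): k* = (0.52/0.12)^(1/0.57) ≈ 13.0988, y* = 13.0988^0.43 ≈ 3.0228, c* = (1−0.52)·3.0228 ≈ 1.4509.
Golden rule sets MPK = n+g+δ: 0.43·k^(0.43−1) = 0.12, so k_gold = (0.43/0.12)^(1/0.57) ≈ 9.3850.
y_gold = 9.3850^0.43 ≈ 2.6191, c_gold = y_gold − 0.12·k_gold ≈ 1.4929.
Gain: Δc = 1.4929 − 1.4509 ≈ 0.0419.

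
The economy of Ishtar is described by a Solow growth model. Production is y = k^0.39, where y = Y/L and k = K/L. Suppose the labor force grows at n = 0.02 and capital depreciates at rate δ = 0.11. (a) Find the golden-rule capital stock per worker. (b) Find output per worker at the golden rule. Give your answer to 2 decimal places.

Break-even investment rate: n + δ = 0.02 + 0.11 = 0.13.
Golden rule sets MPK = n+δ: 0.39·k^(0.39−1) = 0.13, so k_gold = (0.39/0.13)^(1/0.61) ≈ 6.0557.
y_gold = 6.0557^0.39 ≈ 2.0186.

(a) k_gold ≈ 6.06; (b) y_gold ≈ 2.02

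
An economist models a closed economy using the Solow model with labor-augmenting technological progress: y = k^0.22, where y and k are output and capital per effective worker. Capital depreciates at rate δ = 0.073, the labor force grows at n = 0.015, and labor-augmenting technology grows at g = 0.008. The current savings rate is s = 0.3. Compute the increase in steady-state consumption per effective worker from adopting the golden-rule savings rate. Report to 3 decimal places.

Δc ≈ 0.020

Capital per effective worker breaks even when investment replaces (n + g + δ)·k; here n + g + δ = 0.096.
Current steady state (s = 0.3): k* = (0.3/0.096)^(1/0.78) ≈ 4.3095, y* = 4.3095^0.22 ≈ 1.3790, c* = (1−0.3)·1.3790 ≈ 0.9653.
Golden rule sets MPK = n+g+δ: 0.22·k^(0.22−1) = 0.096, so k_gold = (0.22/0.096)^(1/0.78) ≈ 2.8956.
y_gold = 2.8956^0.22 ≈ 1.2635, c_gold = y_gold − 0.096·k_gold ≈ 0.9855.
Gain: Δc = 0.9855 − 0.9653 ≈ 0.0202.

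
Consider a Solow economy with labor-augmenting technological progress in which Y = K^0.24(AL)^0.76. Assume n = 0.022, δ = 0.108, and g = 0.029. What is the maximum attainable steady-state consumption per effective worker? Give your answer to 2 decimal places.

Break-even investment rate: n + g + δ = 0.022 + 0.029 + 0.108 = 0.159.
Maximizing c = f(k) − (n+g+δ)·k gives f'(k) = n+g+δ, i.e. 0.24·k^(0.24−1) = 0.159, so k_gold = (0.24/0.159)^(1/0.76) ≈ 1.7190.
y_gold = 1.7190^0.24 ≈ 1.1389.
c_gold = y_gold − (n+g+δ)·k_gold = 1.1389 − 0.159·1.7190 ≈ 0.8655.

c_gold ≈ 0.87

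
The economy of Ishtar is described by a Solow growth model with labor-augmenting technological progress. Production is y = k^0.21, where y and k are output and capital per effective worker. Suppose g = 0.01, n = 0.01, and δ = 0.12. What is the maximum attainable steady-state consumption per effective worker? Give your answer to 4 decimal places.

c_gold ≈ 0.8799

Break-even investment rate: n + g + δ = 0.01 + 0.01 + 0.12 = 0.14.
Setting f'(k) = n+g+δ gives 0.21·k^(0.21−1) = 0.14, hence k_gold = (0.21/0.14)^(1/0.79) ≈ 1.6707.
y_gold = 1.6707^0.21 ≈ 1.1138.
c_gold = y_gold − (n+g+δ)·k_gold = 1.1138 − 0.14·1.6707 ≈ 0.8799.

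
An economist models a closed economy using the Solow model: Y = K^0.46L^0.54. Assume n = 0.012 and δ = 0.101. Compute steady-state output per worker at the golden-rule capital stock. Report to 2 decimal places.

n + δ = 0.012 + 0.101 = 0.113.
At the golden rule the marginal product of capital equals n+δ: 0.46·k^(0.46−1) = 0.113. Solving, k_gold = (0.46/0.113)^(1/0.54) ≈ 13.4597.
Output: y_gold = k_gold^0.46 = 13.4597^0.46 ≈ 3.3064.

y_gold ≈ 3.31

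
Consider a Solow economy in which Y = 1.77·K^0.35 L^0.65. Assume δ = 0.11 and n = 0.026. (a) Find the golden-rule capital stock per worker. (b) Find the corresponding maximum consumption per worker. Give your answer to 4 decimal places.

(a) k_gold ≈ 10.3058; (b) c_gold ≈ 2.6029

n + δ = 0.026 + 0.11 = 0.136.
At the golden rule the marginal product of capital equals n+δ: 0.35·1.77·k^(0.35−1) = 0.136. Solving, k_gold = (0.35·1.77/0.136)^(1/0.65) ≈ 10.3058.
y_gold = 1.77·10.3058^0.35 ≈ 4.0045; c_gold = y_gold − 0.136·k_gold ≈ 2.6029.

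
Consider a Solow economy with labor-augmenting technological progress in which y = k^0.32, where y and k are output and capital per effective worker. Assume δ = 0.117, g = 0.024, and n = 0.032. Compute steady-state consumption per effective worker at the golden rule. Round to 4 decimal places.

n + g + δ = 0.032 + 0.024 + 0.117 = 0.173.
At the golden rule the marginal product of capital equals n+g+δ: 0.32·k^(0.32−1) = 0.173. Solving, k_gold = (0.32/0.173)^(1/0.68) ≈ 2.4706.
y_gold = 2.4706^0.32 ≈ 1.3357.
c_gold = y_gold − (n+g+δ)·k_gold = 1.3357 − 0.173·2.4706 ≈ 0.9082.

c_gold ≈ 0.9082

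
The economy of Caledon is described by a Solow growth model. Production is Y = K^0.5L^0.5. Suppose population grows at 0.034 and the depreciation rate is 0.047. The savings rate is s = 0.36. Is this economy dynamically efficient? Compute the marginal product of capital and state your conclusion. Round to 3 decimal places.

dynamically efficient; MPK ≈ 0.113

The effective depreciation rate is n + δ = 0.034 + 0.047 = 0.081.
Steady-state k*: s·k^0.5 = 0.081·k gives k* = (0.36/0.081)^(1/0.5) ≈ 19.7531.
MPK = 0.5·19.7531^(-0.5) ≈ 0.1125.
MPK > n+δ = 0.081, so the economy is dynamically efficient (under-saving).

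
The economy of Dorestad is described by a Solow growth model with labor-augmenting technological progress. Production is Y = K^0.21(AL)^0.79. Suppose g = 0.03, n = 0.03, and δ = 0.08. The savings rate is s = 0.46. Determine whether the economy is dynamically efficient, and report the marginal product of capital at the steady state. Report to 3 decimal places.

dynamically inefficient; MPK ≈ 0.064

The effective depreciation rate is n + g + δ = 0.03 + 0.03 + 0.08 = 0.14.
Steady-state k*: s·k^0.21 = 0.14·k gives k* = (0.46/0.14)^(1/0.79) ≈ 4.5078.
MPK = 0.21·4.5078^(-0.79) ≈ 0.0639.
MPK < n+g+δ = 0.14, so the economy is dynamically inefficient (over-saving).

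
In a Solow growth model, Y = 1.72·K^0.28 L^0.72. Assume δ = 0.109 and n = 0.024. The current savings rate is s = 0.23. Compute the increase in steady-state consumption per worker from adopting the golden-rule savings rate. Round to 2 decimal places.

Break-even investment rate: n + δ = 0.024 + 0.109 = 0.133.
Current steady state (s = 0.23): k* = (0.23·1.72/0.133)^(1/0.72) ≈ 4.5447, y* = 1.72·4.5447^0.28 ≈ 2.6280, c* = (1−0.23)·2.6280 ≈ 2.0236.
Maximizing c = f(k) − (n+δ)·k gives f'(k) = n+δ, i.e. 0.28·1.72·k^(0.28−1) = 0.133, so k_gold = (0.28·1.72/0.133)^(1/0.72) ≈ 5.9725.
y_gold = 1.72·5.9725^0.28 ≈ 2.8370, c_gold = y_gold − 0.133·k_gold ≈ 2.0426.
Gain: Δc = 2.0426 − 2.0236 ≈ 0.0190.

Δc ≈ 0.02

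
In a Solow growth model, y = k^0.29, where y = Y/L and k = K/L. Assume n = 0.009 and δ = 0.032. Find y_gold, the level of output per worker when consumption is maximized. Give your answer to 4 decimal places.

Break-even investment rate: n + δ = 0.009 + 0.032 = 0.041.
Setting f'(k) = n+δ gives 0.29·k^(0.29−1) = 0.041, hence k_gold = (0.29/0.041)^(1/0.71) ≈ 15.7268.
Output: y_gold = k_gold^0.29 = 15.7268^0.29 ≈ 2.2234.

y_gold ≈ 2.2234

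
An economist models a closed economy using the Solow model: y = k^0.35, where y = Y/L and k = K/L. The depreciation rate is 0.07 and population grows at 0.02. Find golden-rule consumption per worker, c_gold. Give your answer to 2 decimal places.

Capital per worker breaks even when investment replaces (n + δ)·k; here n + δ = 0.09.
At the golden rule the marginal product of capital equals n+δ: 0.35·k^(0.35−1) = 0.09. Solving, k_gold = (0.35/0.09)^(1/0.65) ≈ 8.0802.
y_gold = 8.0802^0.35 ≈ 2.0778.
c_gold = y_gold − (n+δ)·k_gold = 2.0778 − 0.09·8.0802 ≈ 1.3506.

c_gold ≈ 1.35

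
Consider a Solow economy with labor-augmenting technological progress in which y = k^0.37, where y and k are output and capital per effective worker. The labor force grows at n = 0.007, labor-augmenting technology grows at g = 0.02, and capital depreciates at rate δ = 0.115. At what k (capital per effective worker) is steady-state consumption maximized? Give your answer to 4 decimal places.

Capital per effective worker breaks even when investment replaces (n + g + δ)·k; here n + g + δ = 0.142.
Maximizing c = f(k) − (n+g+δ)·k gives f'(k) = n+g+δ, i.e. 0.37·k^(0.37−1) = 0.142, so k_gold = (0.37/0.142)^(1/0.63) ≈ 4.5728.

k_gold ≈ 4.5728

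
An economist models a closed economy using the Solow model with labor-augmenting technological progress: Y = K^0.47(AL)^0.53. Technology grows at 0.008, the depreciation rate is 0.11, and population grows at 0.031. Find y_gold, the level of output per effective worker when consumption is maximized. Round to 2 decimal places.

n + g + δ = 0.031 + 0.008 + 0.11 = 0.149.
Golden rule sets MPK = n+g+δ: 0.47·k^(0.47−1) = 0.149, so k_gold = (0.47/0.149)^(1/0.53) ≈ 8.7366.
Output: y_gold = k_gold^0.47 = 8.7366^0.47 ≈ 2.7697.

y_gold ≈ 2.77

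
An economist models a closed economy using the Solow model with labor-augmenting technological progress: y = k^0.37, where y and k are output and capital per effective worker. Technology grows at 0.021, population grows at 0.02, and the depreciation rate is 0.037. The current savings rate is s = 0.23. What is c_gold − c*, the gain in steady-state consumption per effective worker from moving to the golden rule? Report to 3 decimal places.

Δc ≈ 0.119

Capital per effective worker breaks even when investment replaces (n + g + δ)·k; here n + g + δ = 0.078.
Current steady state (s = 0.23): k* = (0.23/0.078)^(1/0.63) ≈ 5.5648, y* = 5.5648^0.37 ≈ 1.8872, c* = (1−0.23)·1.8872 ≈ 1.4531.
Maximizing c = f(k) − (n+g+δ)·k gives f'(k) = n+g+δ, i.e. 0.37·k^(0.37−1) = 0.078, so k_gold = (0.37/0.078)^(1/0.63) ≈ 11.8355.
y_gold = 11.8355^0.37 ≈ 2.4950, c_gold = y_gold − 0.078·k_gold ≈ 1.5719.
Gain: Δc = 1.5719 − 1.4531 ≈ 0.1187.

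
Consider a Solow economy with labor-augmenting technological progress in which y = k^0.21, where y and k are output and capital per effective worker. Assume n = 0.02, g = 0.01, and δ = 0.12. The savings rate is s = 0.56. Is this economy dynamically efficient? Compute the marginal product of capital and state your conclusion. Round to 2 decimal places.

dynamically inefficient; MPK ≈ 0.06

The effective depreciation rate is n + g + δ = 0.02 + 0.01 + 0.12 = 0.15.
Steady-state k*: s·k^0.21 = 0.15·k gives k* = (0.56/0.15)^(1/0.79) ≈ 5.2987.
MPK = 0.21·5.2987^(-0.79) ≈ 0.0562.
MPK < n+g+δ = 0.15, so the economy is dynamically inefficient (over-saving).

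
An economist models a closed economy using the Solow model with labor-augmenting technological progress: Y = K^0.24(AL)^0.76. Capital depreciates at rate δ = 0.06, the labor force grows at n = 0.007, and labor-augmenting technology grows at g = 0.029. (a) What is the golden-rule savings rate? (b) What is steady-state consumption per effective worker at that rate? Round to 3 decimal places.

The effective depreciation rate is n + g + δ = 0.007 + 0.029 + 0.06 = 0.096.
For Cobb-Douglas, s_gold equals capital's share: s_gold = 0.24.
At the golden rule the marginal product of capital equals n+g+δ: 0.24·k^(0.24−1) = 0.096. Solving, k_gold = (0.24/0.096)^(1/0.76) ≈ 3.3389.
y_gold = 3.3389^0.24 ≈ 1.3356; c_gold = (1−0.24)·y_gold ≈ 1.0150.

(a) s_gold = 0.240; (b) c_gold ≈ 1.015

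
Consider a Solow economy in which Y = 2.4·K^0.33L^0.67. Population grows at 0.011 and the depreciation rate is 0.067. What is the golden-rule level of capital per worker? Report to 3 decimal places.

n + δ = 0.011 + 0.067 = 0.078.
Maximizing c = f(k) − (n+δ)·k gives f'(k) = n+δ, i.e. 0.33·2.4·k^(0.33−1) = 0.078, so k_gold = (0.33·2.4/0.078)^(1/0.67) ≈ 31.8005.

k_gold ≈ 31.800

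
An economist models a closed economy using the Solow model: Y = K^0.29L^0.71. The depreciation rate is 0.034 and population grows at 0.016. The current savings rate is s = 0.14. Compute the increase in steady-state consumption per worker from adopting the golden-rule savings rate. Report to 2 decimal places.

Capital per worker breaks even when investment replaces (n + δ)·k; here n + δ = 0.05.
Current steady state (s = 0.14): k* = (0.14/0.05)^(1/0.71) ≈ 4.2638, y* = 4.2638^0.29 ≈ 1.5228, c* = (1−0.14)·1.5228 ≈ 1.3096.
Maximizing c = f(k) − (n+δ)·k gives f'(k) = n+δ, i.e. 0.29·k^(0.29−1) = 0.05, so k_gold = (0.29/0.05)^(1/0.71) ≈ 11.8919.
y_gold = 11.8919^0.29 ≈ 2.0503, c_gold = y_gold − 0.05·k_gold ≈ 1.4557.
Gain: Δc = 1.4557 − 1.3096 ≈ 0.1461.

Δc ≈ 0.15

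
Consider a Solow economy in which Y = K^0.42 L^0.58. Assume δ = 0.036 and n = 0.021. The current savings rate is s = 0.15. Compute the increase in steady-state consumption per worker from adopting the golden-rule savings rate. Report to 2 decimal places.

Capital per worker breaks even when investment replaces (n + δ)·k; here n + δ = 0.057.
Current steady state (s = 0.15): k* = (0.15/0.057)^(1/0.58) ≈ 5.3029, y* = 5.3029^0.42 ≈ 2.0151, c* = (1−0.15)·2.0151 ≈ 1.7128.
Setting f'(k) = n+δ gives 0.42·k^(0.42−1) = 0.057, hence k_gold = (0.42/0.057)^(1/0.58) ≈ 31.2949.
y_gold = 31.2949^0.42 ≈ 4.2472, c_gold = y_gold − 0.057·k_gold ≈ 2.4634.
Gain: Δc = 2.4634 − 1.7128 ≈ 0.7505.

Δc ≈ 0.75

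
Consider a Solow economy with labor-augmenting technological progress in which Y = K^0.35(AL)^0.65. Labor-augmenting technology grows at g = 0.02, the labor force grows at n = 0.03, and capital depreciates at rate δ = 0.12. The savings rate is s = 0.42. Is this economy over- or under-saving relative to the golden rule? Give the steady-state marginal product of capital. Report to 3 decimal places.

Capital per effective worker breaks even when investment replaces (n + g + δ)·k; here n + g + δ = 0.17.
Steady-state k*: s·k^0.35 = 0.17·k gives k* = (0.42/0.17)^(1/0.65) ≈ 4.0208.
MPK = 0.35·4.0208^(-0.65) ≈ 0.1417.
MPK < n+g+δ = 0.17, so the economy is dynamically inefficient (over-saving).

over-saving; MPK ≈ 0.142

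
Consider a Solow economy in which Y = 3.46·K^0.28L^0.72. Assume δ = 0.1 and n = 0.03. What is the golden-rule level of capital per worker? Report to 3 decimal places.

k_gold ≈ 16.275

Break-even investment rate: n + δ = 0.03 + 0.1 = 0.13.
At the golden rule the marginal product of capital equals n+δ: 0.28·3.46·k^(0.28−1) = 0.13. Solving, k_gold = (0.28·3.46/0.13)^(1/0.72) ≈ 16.2748.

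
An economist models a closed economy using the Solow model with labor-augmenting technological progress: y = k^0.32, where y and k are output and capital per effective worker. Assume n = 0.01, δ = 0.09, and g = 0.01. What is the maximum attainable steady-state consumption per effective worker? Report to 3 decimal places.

c_gold ≈ 1.124

The effective depreciation rate is n + g + δ = 0.01 + 0.01 + 0.09 = 0.11.
Setting f'(k) = n+g+δ gives 0.32·k^(0.32−1) = 0.11, hence k_gold = (0.32/0.11)^(1/0.68) ≈ 4.8083.
y_gold = 4.8083^0.32 ≈ 1.6529.
c_gold = y_gold − (n+g+δ)·k_gold = 1.6529 − 0.11·4.8083 ≈ 1.1240.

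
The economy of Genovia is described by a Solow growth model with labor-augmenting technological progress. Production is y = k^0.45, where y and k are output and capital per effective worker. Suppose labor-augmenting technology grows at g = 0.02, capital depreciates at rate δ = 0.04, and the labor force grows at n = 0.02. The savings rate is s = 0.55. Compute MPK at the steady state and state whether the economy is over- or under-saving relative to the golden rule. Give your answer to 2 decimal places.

over-saving; MPK ≈ 0.07

Capital per effective worker breaks even when investment replaces (n + g + δ)·k; here n + g + δ = 0.08.
Steady-state k*: s·k^0.45 = 0.08·k gives k* = (0.55/0.08)^(1/0.55) ≈ 33.2900.
MPK = 0.45·33.2900^(-0.55) ≈ 0.0655.
MPK < n+g+δ = 0.08, so the economy is dynamically inefficient (over-saving).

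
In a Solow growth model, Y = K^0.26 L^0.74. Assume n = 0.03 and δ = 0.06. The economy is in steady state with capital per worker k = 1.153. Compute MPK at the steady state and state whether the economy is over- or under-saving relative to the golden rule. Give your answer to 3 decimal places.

Break-even investment rate: n + δ = 0.03 + 0.06 = 0.09.
MPK = 0.26·k^(0.26−1) = 0.26·1.153^(-0.74) ≈ 0.2340.
MPK > 0.09, so the economy is dynamically efficient (under-saving).

under-saving; MPK ≈ 0.234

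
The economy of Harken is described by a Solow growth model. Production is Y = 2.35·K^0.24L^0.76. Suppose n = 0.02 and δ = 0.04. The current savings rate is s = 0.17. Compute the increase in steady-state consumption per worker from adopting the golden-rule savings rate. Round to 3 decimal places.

Capital per worker breaks even when investment replaces (n + δ)·k; here n + δ = 0.06.
Current steady state (s = 0.17): k* = (0.17·2.35/0.06)^(1/0.76) ≈ 12.1165, y* = 2.35·12.1165^0.24 ≈ 4.2764, c* = (1−0.17)·4.2764 ≈ 3.5494.
Setting f'(k) = n+δ gives 0.24·2.35·k^(0.24−1) = 0.06, hence k_gold = (0.24·2.35/0.06)^(1/0.76) ≈ 19.0735.
y_gold = 2.35·19.0735^0.24 ≈ 4.7684, c_gold = y_gold − 0.06·k_gold ≈ 3.6240.
Gain: Δc = 3.6240 − 3.5494 ≈ 0.0746.

Δc ≈ 0.075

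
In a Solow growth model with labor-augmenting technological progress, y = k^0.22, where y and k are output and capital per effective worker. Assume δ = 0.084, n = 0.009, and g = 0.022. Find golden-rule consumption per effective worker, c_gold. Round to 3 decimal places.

c_gold ≈ 0.937

n + g + δ = 0.009 + 0.022 + 0.084 = 0.115.
Maximizing c = f(k) − (n+g+δ)·k gives f'(k) = n+g+δ, i.e. 0.22·k^(0.22−1) = 0.115, so k_gold = (0.22/0.115)^(1/0.78) ≈ 2.2971.
y_gold = 2.2971^0.22 ≈ 1.2008.
c_gold = y_gold − (n+g+δ)·k_gold = 1.2008 − 0.115·2.2971 ≈ 0.9366.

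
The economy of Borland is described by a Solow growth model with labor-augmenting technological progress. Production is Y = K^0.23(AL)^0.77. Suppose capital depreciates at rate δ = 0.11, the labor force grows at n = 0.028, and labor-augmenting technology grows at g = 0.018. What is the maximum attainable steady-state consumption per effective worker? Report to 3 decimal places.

The effective depreciation rate is n + g + δ = 0.028 + 0.018 + 0.11 = 0.156.
At the golden rule the marginal product of capital equals n+g+δ: 0.23·k^(0.23−1) = 0.156. Solving, k_gold = (0.23/0.156)^(1/0.77) ≈ 1.6556.
y_gold = 1.6556^0.23 ≈ 1.1230.
c_gold = y_gold − (n+g+δ)·k_gold = 1.1230 − 0.156·1.6556 ≈ 0.8647.

c_gold ≈ 0.865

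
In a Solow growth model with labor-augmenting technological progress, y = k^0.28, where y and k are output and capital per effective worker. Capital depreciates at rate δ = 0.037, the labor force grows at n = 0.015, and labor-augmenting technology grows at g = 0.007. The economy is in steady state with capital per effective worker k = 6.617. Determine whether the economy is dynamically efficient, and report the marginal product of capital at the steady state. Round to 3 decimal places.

n + g + δ = 0.015 + 0.007 + 0.037 = 0.059.
MPK = 0.28·k^(0.28−1) = 0.28·6.617^(-0.72) ≈ 0.0718.
MPK > 0.059, so the economy is dynamically efficient (under-saving).

dynamically efficient; MPK ≈ 0.072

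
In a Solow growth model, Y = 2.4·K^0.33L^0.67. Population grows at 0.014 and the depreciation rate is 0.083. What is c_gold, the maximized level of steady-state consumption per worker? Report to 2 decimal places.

c_gold ≈ 4.52

The effective depreciation rate is n + δ = 0.014 + 0.083 = 0.097.
Golden rule sets MPK = n+δ: 0.33·2.4·k^(0.33−1) = 0.097, so k_gold = (0.33·2.4/0.097)^(1/0.67) ≈ 22.9681.
y_gold = 2.4·22.9681^0.33 ≈ 6.7512.
c_gold = y_gold − (n+δ)·k_gold = 6.7512 − 0.097·22.9681 ≈ 4.5233.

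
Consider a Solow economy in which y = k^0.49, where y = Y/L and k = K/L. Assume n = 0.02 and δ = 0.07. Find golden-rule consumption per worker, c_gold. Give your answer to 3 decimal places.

c_gold ≈ 2.598

The effective depreciation rate is n + δ = 0.02 + 0.07 = 0.09.
Golden rule sets MPK = n+δ: 0.49·k^(0.49−1) = 0.09, so k_gold = (0.49/0.09)^(1/0.51) ≈ 27.7362.
y_gold = 27.7362^0.49 ≈ 5.0944.
c_gold = y_gold − (n+δ)·k_gold = 5.0944 − 0.09·27.7362 ≈ 2.5981.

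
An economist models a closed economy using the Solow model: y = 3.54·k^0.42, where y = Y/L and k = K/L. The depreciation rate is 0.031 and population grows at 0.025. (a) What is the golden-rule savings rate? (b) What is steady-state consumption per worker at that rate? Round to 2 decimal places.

(a) s_gold = 0.42; (b) c_gold ≈ 22.06

n + δ = 0.025 + 0.031 = 0.056.
For Cobb-Douglas, s_gold equals capital's share: s_gold = 0.42.
Setting f'(k) = n+δ gives 0.42·3.54·k^(0.42−1) = 0.056, hence k_gold = (0.42·3.54/0.056)^(1/0.58) ≈ 285.2881.
y_gold = 3.54·285.2881^0.42 ≈ 38.0384; c_gold = (1−0.42)·y_gold ≈ 22.0623.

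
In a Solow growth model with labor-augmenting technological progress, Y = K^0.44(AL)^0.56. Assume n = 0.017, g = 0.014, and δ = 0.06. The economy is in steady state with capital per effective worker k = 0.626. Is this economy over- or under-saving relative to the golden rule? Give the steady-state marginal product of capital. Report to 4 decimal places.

under-saving; MPK ≈ 0.5720

The effective depreciation rate is n + g + δ = 0.017 + 0.014 + 0.06 = 0.091.
MPK = 0.44·k^(0.44−1) = 0.44·0.626^(-0.56) ≈ 0.5720.
MPK > 0.091, so the economy is dynamically efficient (under-saving).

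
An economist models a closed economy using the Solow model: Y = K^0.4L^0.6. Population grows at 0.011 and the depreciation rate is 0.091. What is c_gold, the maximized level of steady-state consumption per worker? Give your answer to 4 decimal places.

Break-even investment rate: n + δ = 0.011 + 0.091 = 0.102.
Setting f'(k) = n+δ gives 0.4·k^(0.4−1) = 0.102, hence k_gold = (0.4/0.102)^(1/0.6) ≈ 9.7521.
y_gold = 9.7521^0.4 ≈ 2.4868.
c_gold = y_gold − (n+δ)·k_gold = 2.4868 − 0.102·9.7521 ≈ 1.4921.

c_gold ≈ 1.4921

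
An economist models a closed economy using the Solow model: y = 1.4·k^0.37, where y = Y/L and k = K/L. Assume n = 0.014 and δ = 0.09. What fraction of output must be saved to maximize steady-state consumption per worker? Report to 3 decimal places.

n + δ = 0.014 + 0.09 = 0.104.
At the golden rule MPK = n+δ, and in any Cobb-Douglas steady state s = (n+δ)·k/y = MPK·k/y = capital's share 0.37.

s_gold = 0.370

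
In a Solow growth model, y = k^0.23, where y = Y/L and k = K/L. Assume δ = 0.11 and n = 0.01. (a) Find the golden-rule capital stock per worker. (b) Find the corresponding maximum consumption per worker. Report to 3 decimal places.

(a) k_gold ≈ 2.328; (b) c_gold ≈ 0.935

Break-even investment rate: n + δ = 0.01 + 0.11 = 0.12.
Setting f'(k) = n+δ gives 0.23·k^(0.23−1) = 0.12, hence k_gold = (0.23/0.12)^(1/0.77) ≈ 2.3278.
y_gold = 2.3278^0.23 ≈ 1.2145; c_gold = y_gold − 0.12·k_gold ≈ 0.9352.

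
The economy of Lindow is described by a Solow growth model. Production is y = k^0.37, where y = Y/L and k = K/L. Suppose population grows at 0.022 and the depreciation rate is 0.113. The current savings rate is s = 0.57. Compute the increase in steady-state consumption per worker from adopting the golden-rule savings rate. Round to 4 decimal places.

The effective depreciation rate is n + δ = 0.022 + 0.113 = 0.135.
Current steady state (s = 0.57): k* = (0.57/0.135)^(1/0.63) ≈ 9.8384, y* = 9.8384^0.37 ≈ 2.3301, c* = (1−0.57)·2.3301 ≈ 1.0020.
Setting f'(k) = n+δ gives 0.37·k^(0.37−1) = 0.135, hence k_gold = (0.37/0.135)^(1/0.63) ≈ 4.9548.
y_gold = 4.9548^0.37 ≈ 1.8078, c_gold = y_gold − 0.135·k_gold ≈ 1.1389.
Gain: Δc = 1.1389 − 1.0020 ≈ 0.1370.

Δc ≈ 0.1370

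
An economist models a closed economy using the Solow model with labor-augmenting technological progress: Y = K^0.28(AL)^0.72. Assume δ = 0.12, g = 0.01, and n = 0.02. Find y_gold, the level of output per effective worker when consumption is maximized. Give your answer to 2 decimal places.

y_gold ≈ 1.27

n + g + δ = 0.02 + 0.01 + 0.12 = 0.15.
At the golden rule the marginal product of capital equals n+g+δ: 0.28·k^(0.28−1) = 0.15. Solving, k_gold = (0.28/0.15)^(1/0.72) ≈ 2.3795.
Output: y_gold = k_gold^0.28 = 2.3795^0.28 ≈ 1.2747.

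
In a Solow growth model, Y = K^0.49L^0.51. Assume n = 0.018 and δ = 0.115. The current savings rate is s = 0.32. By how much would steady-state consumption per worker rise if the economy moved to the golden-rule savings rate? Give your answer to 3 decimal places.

Δc ≈ 0.205

The effective depreciation rate is n + δ = 0.018 + 0.115 = 0.133.
Current steady state (s = 0.32): k* = (0.32/0.133)^(1/0.51) ≈ 5.5930, y* = 5.5930^0.49 ≈ 2.3246, c* = (1−0.32)·2.3246 ≈ 1.5807.
Setting f'(k) = n+δ gives 0.49·k^(0.49−1) = 0.133, hence k_gold = (0.49/0.133)^(1/0.51) ≈ 12.8967.
y_gold = 12.8967^0.49 ≈ 3.5005, c_gold = y_gold − 0.133·k_gold ≈ 1.7853.
Gain: Δc = 1.7853 − 1.5807 ≈ 0.2046.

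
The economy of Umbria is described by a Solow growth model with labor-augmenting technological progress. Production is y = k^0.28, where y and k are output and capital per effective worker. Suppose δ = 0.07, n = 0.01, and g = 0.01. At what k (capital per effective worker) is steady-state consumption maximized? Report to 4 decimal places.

k_gold ≈ 4.8373

Capital per effective worker breaks even when investment replaces (n + g + δ)·k; here n + g + δ = 0.09.
Golden rule sets MPK = n+g+δ: 0.28·k^(0.28−1) = 0.09, so k_gold = (0.28/0.09)^(1/0.72) ≈ 4.8373.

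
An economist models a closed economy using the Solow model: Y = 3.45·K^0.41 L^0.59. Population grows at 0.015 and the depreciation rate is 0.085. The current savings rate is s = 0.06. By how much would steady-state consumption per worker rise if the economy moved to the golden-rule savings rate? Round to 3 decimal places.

Capital per worker breaks even when investment replaces (n + δ)·k; here n + δ = 0.1.
Current steady state (s = 0.06): k* = (0.06·3.45/0.1)^(1/0.59) ≈ 3.4320, y* = 3.45·3.4320^0.41 ≈ 5.7199, c* = (1−0.06)·5.7199 ≈ 5.3767.
Golden rule sets MPK = n+δ: 0.41·3.45·k^(0.41−1) = 0.1, so k_gold = (0.41·3.45/0.1)^(1/0.59) ≈ 89.1609.
y_gold = 3.45·89.1609^0.41 ≈ 21.7466, c_gold = y_gold − 0.1·k_gold ≈ 12.8305.
Gain: Δc = 12.8305 − 5.3767 ≈ 7.4537.

Δc ≈ 7.454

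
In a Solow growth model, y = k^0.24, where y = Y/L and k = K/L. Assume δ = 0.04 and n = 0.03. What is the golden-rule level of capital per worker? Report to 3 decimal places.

k_gold ≈ 5.059

The effective depreciation rate is n + δ = 0.03 + 0.04 = 0.07.
Maximizing c = f(k) − (n+δ)·k gives f'(k) = n+δ, i.e. 0.24·k^(0.24−1) = 0.07, so k_gold = (0.24/0.07)^(1/0.76) ≈ 5.0594.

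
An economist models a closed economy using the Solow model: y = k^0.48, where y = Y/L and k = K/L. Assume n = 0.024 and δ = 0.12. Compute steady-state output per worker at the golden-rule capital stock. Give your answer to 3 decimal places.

Capital per worker breaks even when investment replaces (n + δ)·k; here n + δ = 0.144.
Golden rule sets MPK = n+δ: 0.48·k^(0.48−1) = 0.144, so k_gold = (0.48/0.144)^(1/0.52) ≈ 10.1283.
Output: y_gold = k_gold^0.48 = 10.1283^0.48 ≈ 3.0385.

y_gold ≈ 3.038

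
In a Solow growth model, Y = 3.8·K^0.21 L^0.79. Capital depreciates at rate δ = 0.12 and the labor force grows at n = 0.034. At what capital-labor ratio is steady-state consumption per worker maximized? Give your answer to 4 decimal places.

k_gold ≈ 8.0243

Capital per worker breaks even when investment replaces (n + δ)·k; here n + δ = 0.154.
Setting f'(k) = n+δ gives 0.21·3.8·k^(0.21−1) = 0.154, hence k_gold = (0.21·3.8/0.154)^(1/0.79) ≈ 8.0243.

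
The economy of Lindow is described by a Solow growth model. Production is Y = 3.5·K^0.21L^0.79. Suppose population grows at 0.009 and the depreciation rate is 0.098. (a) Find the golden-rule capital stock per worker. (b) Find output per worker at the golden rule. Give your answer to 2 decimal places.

(a) k_gold ≈ 11.46; (b) y_gold ≈ 5.84

Capital per worker breaks even when investment replaces (n + δ)·k; here n + δ = 0.107.
At the golden rule the marginal product of capital equals n+δ: 0.21·3.5·k^(0.21−1) = 0.107. Solving, k_gold = (0.21·3.5/0.107)^(1/0.79) ≈ 11.4649.
y_gold = 3.5·11.4649^0.21 ≈ 5.8417.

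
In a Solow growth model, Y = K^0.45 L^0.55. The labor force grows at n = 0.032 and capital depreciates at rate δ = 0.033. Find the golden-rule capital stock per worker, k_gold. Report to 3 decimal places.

k_gold ≈ 33.714

n + δ = 0.032 + 0.033 = 0.065.
Maximizing c = f(k) − (n+δ)·k gives f'(k) = n+δ, i.e. 0.45·k^(0.45−1) = 0.065, so k_gold = (0.45/0.065)^(1/0.55) ≈ 33.7145.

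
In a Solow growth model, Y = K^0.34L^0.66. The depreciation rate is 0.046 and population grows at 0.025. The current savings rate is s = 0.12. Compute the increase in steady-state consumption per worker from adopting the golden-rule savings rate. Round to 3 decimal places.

Break-even investment rate: n + δ = 0.025 + 0.046 = 0.071.
Current steady state (s = 0.12): k* = (0.12/0.071)^(1/0.66) ≈ 2.2148, y* = 2.2148^0.34 ≈ 1.3104, c* = (1−0.12)·1.3104 ≈ 1.1532.
Setting f'(k) = n+δ gives 0.34·k^(0.34−1) = 0.071, hence k_gold = (0.34/0.071)^(1/0.66) ≈ 10.7309.
y_gold = 10.7309^0.34 ≈ 2.2409, c_gold = y_gold − 0.071·k_gold ≈ 1.4790.
Gain: Δc = 1.4790 − 1.1532 ≈ 0.3258.

Δc ≈ 0.326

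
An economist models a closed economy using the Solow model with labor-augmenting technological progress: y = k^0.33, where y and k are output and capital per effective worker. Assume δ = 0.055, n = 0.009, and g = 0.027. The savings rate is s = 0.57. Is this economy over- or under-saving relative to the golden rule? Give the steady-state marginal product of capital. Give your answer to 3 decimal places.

over-saving; MPK ≈ 0.053

Capital per effective worker breaks even when investment replaces (n + g + δ)·k; here n + g + δ = 0.091.
Steady-state k*: s·k^0.33 = 0.091·k gives k* = (0.57/0.091)^(1/0.67) ≈ 15.4634.
MPK = 0.33·15.4634^(-0.67) ≈ 0.0527.
MPK < n+g+δ = 0.091, so the economy is dynamically inefficient (over-saving).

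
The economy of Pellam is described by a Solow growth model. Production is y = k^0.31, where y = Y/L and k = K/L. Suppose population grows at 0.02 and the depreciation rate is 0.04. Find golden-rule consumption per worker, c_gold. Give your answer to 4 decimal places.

c_gold ≈ 1.4430

Capital per worker breaks even when investment replaces (n + δ)·k; here n + δ = 0.06.
Setting f'(k) = n+δ gives 0.31·k^(0.31−1) = 0.06, hence k_gold = (0.31/0.06)^(1/0.69) ≈ 10.8053.
y_gold = 10.8053^0.31 ≈ 2.0914.
c_gold = y_gold − (n+δ)·k_gold = 2.0914 − 0.06·10.8053 ≈ 1.4430.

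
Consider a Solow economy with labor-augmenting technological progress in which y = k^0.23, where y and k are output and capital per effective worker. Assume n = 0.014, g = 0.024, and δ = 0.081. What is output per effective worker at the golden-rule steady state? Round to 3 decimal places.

The effective depreciation rate is n + g + δ = 0.014 + 0.024 + 0.081 = 0.119.
Maximizing c = f(k) − (n+g+δ)·k gives f'(k) = n+g+δ, i.e. 0.23·k^(0.23−1) = 0.119, so k_gold = (0.23/0.119)^(1/0.77) ≈ 2.3532.
Output: y_gold = k_gold^0.23 = 2.3532^0.23 ≈ 1.2175.

y_gold ≈ 1.218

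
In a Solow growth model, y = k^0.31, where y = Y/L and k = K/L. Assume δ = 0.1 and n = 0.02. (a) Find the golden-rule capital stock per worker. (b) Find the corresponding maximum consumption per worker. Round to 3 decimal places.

(a) k_gold ≈ 3.957; (b) c_gold ≈ 1.057

Capital per worker breaks even when investment replaces (n + δ)·k; here n + δ = 0.12.
At the golden rule the marginal product of capital equals n+δ: 0.31·k^(0.31−1) = 0.12. Solving, k_gold = (0.31/0.12)^(1/0.69) ≈ 3.9570.
y_gold = 3.9570^0.31 ≈ 1.5317; c_gold = y_gold − 0.12·k_gold ≈ 1.0569.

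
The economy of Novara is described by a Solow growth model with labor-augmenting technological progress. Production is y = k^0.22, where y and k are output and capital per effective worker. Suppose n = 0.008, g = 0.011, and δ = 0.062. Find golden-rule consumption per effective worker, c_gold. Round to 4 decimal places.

n + g + δ = 0.008 + 0.011 + 0.062 = 0.081.
Maximizing c = f(k) − (n+g+δ)·k gives f'(k) = n+g+δ, i.e. 0.22·k^(0.22−1) = 0.081, so k_gold = (0.22/0.081)^(1/0.78) ≈ 3.6002.
y_gold = 3.6002^0.22 ≈ 1.3255.
c_gold = y_gold − (n+g+δ)·k_gold = 1.3255 − 0.081·3.6002 ≈ 1.0339.

c_gold ≈ 1.0339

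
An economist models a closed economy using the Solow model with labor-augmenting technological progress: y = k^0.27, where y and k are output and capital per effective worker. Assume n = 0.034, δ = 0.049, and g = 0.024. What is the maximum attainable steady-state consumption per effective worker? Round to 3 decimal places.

c_gold ≈ 1.028

The effective depreciation rate is n + g + δ = 0.034 + 0.024 + 0.049 = 0.107.
Golden rule sets MPK = n+g+δ: 0.27·k^(0.27−1) = 0.107, so k_gold = (0.27/0.107)^(1/0.73) ≈ 3.5535.
y_gold = 3.5535^0.27 ≈ 1.4082.
c_gold = y_gold − (n+g+δ)·k_gold = 1.4082 − 0.107·3.5535 ≈ 1.0280.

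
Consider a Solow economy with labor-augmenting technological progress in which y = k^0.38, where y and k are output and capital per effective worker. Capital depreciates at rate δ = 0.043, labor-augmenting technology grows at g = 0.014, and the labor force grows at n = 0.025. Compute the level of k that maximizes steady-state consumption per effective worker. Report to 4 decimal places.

k_gold ≈ 11.8616

The effective depreciation rate is n + g + δ = 0.025 + 0.014 + 0.043 = 0.082.
At the golden rule the marginal product of capital equals n+g+δ: 0.38·k^(0.38−1) = 0.082. Solving, k_gold = (0.38/0.082)^(1/0.62) ≈ 11.8616.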